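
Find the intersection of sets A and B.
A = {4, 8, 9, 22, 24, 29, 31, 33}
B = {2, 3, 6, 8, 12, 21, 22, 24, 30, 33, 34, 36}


Set A = {4, 8, 9, 22, 24, 29, 31, 33}
Set B = {2, 3, 6, 8, 12, 21, 22, 24, 30, 33, 34, 36}
A ∩ B includes only elements in both sets.
Check each element of A against B:
4 ✗, 8 ✓, 9 ✗, 22 ✓, 24 ✓, 29 ✗, 31 ✗, 33 ✓
A ∩ B = {8, 22, 24, 33}

{8, 22, 24, 33}


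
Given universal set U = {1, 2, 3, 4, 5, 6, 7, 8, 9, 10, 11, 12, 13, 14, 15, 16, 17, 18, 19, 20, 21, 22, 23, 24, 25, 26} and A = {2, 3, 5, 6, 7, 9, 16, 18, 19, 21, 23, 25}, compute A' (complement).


Universal set U = {1, 2, 3, 4, 5, 6, 7, 8, 9, 10, 11, 12, 13, 14, 15, 16, 17, 18, 19, 20, 21, 22, 23, 24, 25, 26}
Set A = {2, 3, 5, 6, 7, 9, 16, 18, 19, 21, 23, 25}
A' = U \ A = elements in U but not in A
Checking each element of U:
1 (not in A, include), 2 (in A, exclude), 3 (in A, exclude), 4 (not in A, include), 5 (in A, exclude), 6 (in A, exclude), 7 (in A, exclude), 8 (not in A, include), 9 (in A, exclude), 10 (not in A, include), 11 (not in A, include), 12 (not in A, include), 13 (not in A, include), 14 (not in A, include), 15 (not in A, include), 16 (in A, exclude), 17 (not in A, include), 18 (in A, exclude), 19 (in A, exclude), 20 (not in A, include), 21 (in A, exclude), 22 (not in A, include), 23 (in A, exclude), 24 (not in A, include), 25 (in A, exclude), 26 (not in A, include)
A' = {1, 4, 8, 10, 11, 12, 13, 14, 15, 17, 20, 22, 24, 26}

{1, 4, 8, 10, 11, 12, 13, 14, 15, 17, 20, 22, 24, 26}


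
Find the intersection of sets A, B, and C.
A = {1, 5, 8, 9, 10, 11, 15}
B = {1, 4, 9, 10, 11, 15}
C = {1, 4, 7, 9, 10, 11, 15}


Set A = {1, 5, 8, 9, 10, 11, 15}
Set B = {1, 4, 9, 10, 11, 15}
Set C = {1, 4, 7, 9, 10, 11, 15}
First, A ∩ B = {1, 9, 10, 11, 15}
Then, (A ∩ B) ∩ C = {1, 9, 10, 11, 15}

{1, 9, 10, 11, 15}


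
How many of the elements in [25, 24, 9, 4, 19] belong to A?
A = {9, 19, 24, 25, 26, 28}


Set A = {9, 19, 24, 25, 26, 28}
Candidates: [25, 24, 9, 4, 19]
Check each candidate:
25 ∈ A, 24 ∈ A, 9 ∈ A, 4 ∉ A, 19 ∈ A
Count of candidates in A: 4

4


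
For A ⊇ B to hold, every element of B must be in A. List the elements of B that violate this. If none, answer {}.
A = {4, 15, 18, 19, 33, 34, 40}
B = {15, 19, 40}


Set A = {4, 15, 18, 19, 33, 34, 40}
Set B = {15, 19, 40}
Check each element of B against A:
15 ∈ A, 19 ∈ A, 40 ∈ A
Elements of B not in A: {}

{}


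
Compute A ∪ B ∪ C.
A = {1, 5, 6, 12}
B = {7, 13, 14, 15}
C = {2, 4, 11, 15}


Set A = {1, 5, 6, 12}
Set B = {7, 13, 14, 15}
Set C = {2, 4, 11, 15}
First, A ∪ B = {1, 5, 6, 7, 12, 13, 14, 15}
Then, (A ∪ B) ∪ C = {1, 2, 4, 5, 6, 7, 11, 12, 13, 14, 15}

{1, 2, 4, 5, 6, 7, 11, 12, 13, 14, 15}


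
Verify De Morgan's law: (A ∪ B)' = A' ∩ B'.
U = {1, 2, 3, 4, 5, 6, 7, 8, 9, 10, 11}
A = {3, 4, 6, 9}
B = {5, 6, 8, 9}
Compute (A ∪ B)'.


U = {1, 2, 3, 4, 5, 6, 7, 8, 9, 10, 11}
A = {3, 4, 6, 9}, B = {5, 6, 8, 9}
A ∪ B = {3, 4, 5, 6, 8, 9}
(A ∪ B)' = U \ (A ∪ B) = {1, 2, 7, 10, 11}
Verification via A' ∩ B': A' = {1, 2, 5, 7, 8, 10, 11}, B' = {1, 2, 3, 4, 7, 10, 11}
A' ∩ B' = {1, 2, 7, 10, 11} ✓

{1, 2, 7, 10, 11}


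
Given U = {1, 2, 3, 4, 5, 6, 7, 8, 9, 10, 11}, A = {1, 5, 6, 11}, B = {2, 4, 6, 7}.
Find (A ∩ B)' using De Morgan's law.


U = {1, 2, 3, 4, 5, 6, 7, 8, 9, 10, 11}
A = {1, 5, 6, 11}, B = {2, 4, 6, 7}
A ∩ B = {6}
(A ∩ B)' = U \ (A ∩ B) = {1, 2, 3, 4, 5, 7, 8, 9, 10, 11}
Verification via A' ∪ B': A' = {2, 3, 4, 7, 8, 9, 10}, B' = {1, 3, 5, 8, 9, 10, 11}
A' ∪ B' = {1, 2, 3, 4, 5, 7, 8, 9, 10, 11} ✓

{1, 2, 3, 4, 5, 7, 8, 9, 10, 11}


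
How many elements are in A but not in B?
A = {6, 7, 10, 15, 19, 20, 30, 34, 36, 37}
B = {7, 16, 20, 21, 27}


Set A = {6, 7, 10, 15, 19, 20, 30, 34, 36, 37}
Set B = {7, 16, 20, 21, 27}
A \ B = {6, 10, 15, 19, 30, 34, 36, 37}
|A \ B| = 8

8


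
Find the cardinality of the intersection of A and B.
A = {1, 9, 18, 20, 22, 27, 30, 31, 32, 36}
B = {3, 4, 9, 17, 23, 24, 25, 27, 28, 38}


Set A = {1, 9, 18, 20, 22, 27, 30, 31, 32, 36}
Set B = {3, 4, 9, 17, 23, 24, 25, 27, 28, 38}
A ∩ B = {9, 27}
|A ∩ B| = 2

2


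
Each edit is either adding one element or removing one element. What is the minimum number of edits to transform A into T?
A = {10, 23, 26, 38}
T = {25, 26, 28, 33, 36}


Set A = {10, 23, 26, 38}
Set T = {25, 26, 28, 33, 36}
Elements to remove from A (in A, not in T): {10, 23, 38} → 3 removals
Elements to add to A (in T, not in A): {25, 28, 33, 36} → 4 additions
Total edits = 3 + 4 = 7

7


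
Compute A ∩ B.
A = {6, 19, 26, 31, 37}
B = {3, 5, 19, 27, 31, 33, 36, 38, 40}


Set A = {6, 19, 26, 31, 37}
Set B = {3, 5, 19, 27, 31, 33, 36, 38, 40}
A ∩ B includes only elements in both sets.
Check each element of A against B:
6 ✗, 19 ✓, 26 ✗, 31 ✓, 37 ✗
A ∩ B = {19, 31}

{19, 31}


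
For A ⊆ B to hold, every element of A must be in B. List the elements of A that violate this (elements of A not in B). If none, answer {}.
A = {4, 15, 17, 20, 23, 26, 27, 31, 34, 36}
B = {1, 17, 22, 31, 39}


Set A = {4, 15, 17, 20, 23, 26, 27, 31, 34, 36}
Set B = {1, 17, 22, 31, 39}
Check each element of A against B:
4 ∉ B (include), 15 ∉ B (include), 17 ∈ B, 20 ∉ B (include), 23 ∉ B (include), 26 ∉ B (include), 27 ∉ B (include), 31 ∈ B, 34 ∉ B (include), 36 ∉ B (include)
Elements of A not in B: {4, 15, 20, 23, 26, 27, 34, 36}

{4, 15, 20, 23, 26, 27, 34, 36}


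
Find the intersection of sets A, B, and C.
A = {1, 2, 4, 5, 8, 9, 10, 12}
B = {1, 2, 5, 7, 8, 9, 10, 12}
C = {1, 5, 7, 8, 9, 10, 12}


Set A = {1, 2, 4, 5, 8, 9, 10, 12}
Set B = {1, 2, 5, 7, 8, 9, 10, 12}
Set C = {1, 5, 7, 8, 9, 10, 12}
First, A ∩ B = {1, 2, 5, 8, 9, 10, 12}
Then, (A ∩ B) ∩ C = {1, 5, 8, 9, 10, 12}

{1, 5, 8, 9, 10, 12}


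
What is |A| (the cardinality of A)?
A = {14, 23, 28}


Set A = {14, 23, 28}
Listing elements: 14, 23, 28
Counting: 3 elements
|A| = 3

3


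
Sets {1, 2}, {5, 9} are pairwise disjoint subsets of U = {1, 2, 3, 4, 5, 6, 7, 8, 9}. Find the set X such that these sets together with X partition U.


U = {1, 2, 3, 4, 5, 6, 7, 8, 9}
Shown blocks: {1, 2}, {5, 9}
A partition's blocks are pairwise disjoint and cover U, so the missing block = U \ (union of shown blocks).
Union of shown blocks: {1, 2, 5, 9}
Missing block = U \ (union) = {3, 4, 6, 7, 8}

{3, 4, 6, 7, 8}


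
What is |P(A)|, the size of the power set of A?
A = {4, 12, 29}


Set A = {4, 12, 29}
|A| = 3
The power set P(A) contains all subsets of A.
|P(A)| = 2^|A| = 2^3 = 8

8


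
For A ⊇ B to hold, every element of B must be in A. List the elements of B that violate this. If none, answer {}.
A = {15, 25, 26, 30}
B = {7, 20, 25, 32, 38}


Set A = {15, 25, 26, 30}
Set B = {7, 20, 25, 32, 38}
Check each element of B against A:
7 ∉ A (include), 20 ∉ A (include), 25 ∈ A, 32 ∉ A (include), 38 ∉ A (include)
Elements of B not in A: {7, 20, 32, 38}

{7, 20, 32, 38}


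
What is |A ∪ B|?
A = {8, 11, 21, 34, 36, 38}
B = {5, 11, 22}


Set A = {8, 11, 21, 34, 36, 38}, |A| = 6
Set B = {5, 11, 22}, |B| = 3
A ∩ B = {11}, |A ∩ B| = 1
|A ∪ B| = |A| + |B| - |A ∩ B| = 6 + 3 - 1 = 8

8


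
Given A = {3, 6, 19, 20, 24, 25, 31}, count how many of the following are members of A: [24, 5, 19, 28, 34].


Set A = {3, 6, 19, 20, 24, 25, 31}
Candidates: [24, 5, 19, 28, 34]
Check each candidate:
24 ∈ A, 5 ∉ A, 19 ∈ A, 28 ∉ A, 34 ∉ A
Count of candidates in A: 2

2


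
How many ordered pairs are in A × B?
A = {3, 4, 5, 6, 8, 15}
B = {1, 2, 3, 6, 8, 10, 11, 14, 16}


Set A = {3, 4, 5, 6, 8, 15} has 6 elements.
Set B = {1, 2, 3, 6, 8, 10, 11, 14, 16} has 9 elements.
|A × B| = |A| × |B| = 6 × 9 = 54

54


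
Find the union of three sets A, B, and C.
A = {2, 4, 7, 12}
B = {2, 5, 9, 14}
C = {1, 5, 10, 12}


Set A = {2, 4, 7, 12}
Set B = {2, 5, 9, 14}
Set C = {1, 5, 10, 12}
First, A ∪ B = {2, 4, 5, 7, 9, 12, 14}
Then, (A ∪ B) ∪ C = {1, 2, 4, 5, 7, 9, 10, 12, 14}

{1, 2, 4, 5, 7, 9, 10, 12, 14}


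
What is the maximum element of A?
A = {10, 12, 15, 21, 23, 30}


Set A = {10, 12, 15, 21, 23, 30}
Elements in ascending order: 10, 12, 15, 21, 23, 30
The largest element is 30.

30


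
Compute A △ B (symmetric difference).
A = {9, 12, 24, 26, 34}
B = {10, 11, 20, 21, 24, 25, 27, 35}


Set A = {9, 12, 24, 26, 34}
Set B = {10, 11, 20, 21, 24, 25, 27, 35}
A △ B = (A \ B) ∪ (B \ A)
Elements in A but not B: {9, 12, 26, 34}
Elements in B but not A: {10, 11, 20, 21, 25, 27, 35}
A △ B = {9, 10, 11, 12, 20, 21, 25, 26, 27, 34, 35}

{9, 10, 11, 12, 20, 21, 25, 26, 27, 34, 35}


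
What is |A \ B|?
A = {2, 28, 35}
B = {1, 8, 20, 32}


Set A = {2, 28, 35}
Set B = {1, 8, 20, 32}
A \ B = {2, 28, 35}
|A \ B| = 3

3


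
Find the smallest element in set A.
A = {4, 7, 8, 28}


Set A = {4, 7, 8, 28}
Elements in ascending order: 4, 7, 8, 28
The smallest element is 4.

4


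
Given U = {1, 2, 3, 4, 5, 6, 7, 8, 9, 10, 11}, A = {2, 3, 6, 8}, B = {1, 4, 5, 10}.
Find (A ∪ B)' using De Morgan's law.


U = {1, 2, 3, 4, 5, 6, 7, 8, 9, 10, 11}
A = {2, 3, 6, 8}, B = {1, 4, 5, 10}
A ∪ B = {1, 2, 3, 4, 5, 6, 8, 10}
(A ∪ B)' = U \ (A ∪ B) = {7, 9, 11}
Verification via A' ∩ B': A' = {1, 4, 5, 7, 9, 10, 11}, B' = {2, 3, 6, 7, 8, 9, 11}
A' ∩ B' = {7, 9, 11} ✓

{7, 9, 11}


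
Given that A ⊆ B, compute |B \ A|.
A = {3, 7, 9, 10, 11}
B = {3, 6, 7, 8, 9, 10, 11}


Set A = {3, 7, 9, 10, 11}, |A| = 5
Set B = {3, 6, 7, 8, 9, 10, 11}, |B| = 7
Since A ⊆ B: B \ A = {6, 8}
|B| - |A| = 7 - 5 = 2

2


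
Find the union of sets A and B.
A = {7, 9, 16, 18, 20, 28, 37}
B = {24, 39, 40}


Set A = {7, 9, 16, 18, 20, 28, 37}
Set B = {24, 39, 40}
A ∪ B includes all elements in either set.
Elements from A: {7, 9, 16, 18, 20, 28, 37}
Elements from B not already included: {24, 39, 40}
A ∪ B = {7, 9, 16, 18, 20, 24, 28, 37, 39, 40}

{7, 9, 16, 18, 20, 24, 28, 37, 39, 40}


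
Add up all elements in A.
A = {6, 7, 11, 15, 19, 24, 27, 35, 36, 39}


Set A = {6, 7, 11, 15, 19, 24, 27, 35, 36, 39}
Sum = 6 + 7 + 11 + 15 + 19 + 24 + 27 + 35 + 36 + 39 = 219

219


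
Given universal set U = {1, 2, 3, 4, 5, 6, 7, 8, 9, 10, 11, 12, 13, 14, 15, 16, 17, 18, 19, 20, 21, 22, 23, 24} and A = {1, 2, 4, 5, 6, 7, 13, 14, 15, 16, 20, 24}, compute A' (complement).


Universal set U = {1, 2, 3, 4, 5, 6, 7, 8, 9, 10, 11, 12, 13, 14, 15, 16, 17, 18, 19, 20, 21, 22, 23, 24}
Set A = {1, 2, 4, 5, 6, 7, 13, 14, 15, 16, 20, 24}
A' = U \ A = elements in U but not in A
Checking each element of U:
1 (in A, exclude), 2 (in A, exclude), 3 (not in A, include), 4 (in A, exclude), 5 (in A, exclude), 6 (in A, exclude), 7 (in A, exclude), 8 (not in A, include), 9 (not in A, include), 10 (not in A, include), 11 (not in A, include), 12 (not in A, include), 13 (in A, exclude), 14 (in A, exclude), 15 (in A, exclude), 16 (in A, exclude), 17 (not in A, include), 18 (not in A, include), 19 (not in A, include), 20 (in A, exclude), 21 (not in A, include), 22 (not in A, include), 23 (not in A, include), 24 (in A, exclude)
A' = {3, 8, 9, 10, 11, 12, 17, 18, 19, 21, 22, 23}

{3, 8, 9, 10, 11, 12, 17, 18, 19, 21, 22, 23}


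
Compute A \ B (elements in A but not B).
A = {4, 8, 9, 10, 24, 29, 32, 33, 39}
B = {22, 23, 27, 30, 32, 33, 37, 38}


Set A = {4, 8, 9, 10, 24, 29, 32, 33, 39}
Set B = {22, 23, 27, 30, 32, 33, 37, 38}
A \ B includes elements in A that are not in B.
Check each element of A:
4 (not in B, keep), 8 (not in B, keep), 9 (not in B, keep), 10 (not in B, keep), 24 (not in B, keep), 29 (not in B, keep), 32 (in B, remove), 33 (in B, remove), 39 (not in B, keep)
A \ B = {4, 8, 9, 10, 24, 29, 39}

{4, 8, 9, 10, 24, 29, 39}


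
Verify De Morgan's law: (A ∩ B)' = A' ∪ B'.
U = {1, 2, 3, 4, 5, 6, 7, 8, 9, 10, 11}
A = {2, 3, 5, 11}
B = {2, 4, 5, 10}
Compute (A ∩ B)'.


U = {1, 2, 3, 4, 5, 6, 7, 8, 9, 10, 11}
A = {2, 3, 5, 11}, B = {2, 4, 5, 10}
A ∩ B = {2, 5}
(A ∩ B)' = U \ (A ∩ B) = {1, 3, 4, 6, 7, 8, 9, 10, 11}
Verification via A' ∪ B': A' = {1, 4, 6, 7, 8, 9, 10}, B' = {1, 3, 6, 7, 8, 9, 11}
A' ∪ B' = {1, 3, 4, 6, 7, 8, 9, 10, 11} ✓

{1, 3, 4, 6, 7, 8, 9, 10, 11}


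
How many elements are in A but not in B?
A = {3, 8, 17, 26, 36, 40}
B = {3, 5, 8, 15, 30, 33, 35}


Set A = {3, 8, 17, 26, 36, 40}
Set B = {3, 5, 8, 15, 30, 33, 35}
A \ B = {17, 26, 36, 40}
|A \ B| = 4

4


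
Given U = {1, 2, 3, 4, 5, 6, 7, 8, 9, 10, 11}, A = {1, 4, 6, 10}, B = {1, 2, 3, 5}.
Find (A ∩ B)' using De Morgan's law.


U = {1, 2, 3, 4, 5, 6, 7, 8, 9, 10, 11}
A = {1, 4, 6, 10}, B = {1, 2, 3, 5}
A ∩ B = {1}
(A ∩ B)' = U \ (A ∩ B) = {2, 3, 4, 5, 6, 7, 8, 9, 10, 11}
Verification via A' ∪ B': A' = {2, 3, 5, 7, 8, 9, 11}, B' = {4, 6, 7, 8, 9, 10, 11}
A' ∪ B' = {2, 3, 4, 5, 6, 7, 8, 9, 10, 11} ✓

{2, 3, 4, 5, 6, 7, 8, 9, 10, 11}


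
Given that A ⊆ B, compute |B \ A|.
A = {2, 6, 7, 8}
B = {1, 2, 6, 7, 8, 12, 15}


Set A = {2, 6, 7, 8}, |A| = 4
Set B = {1, 2, 6, 7, 8, 12, 15}, |B| = 7
Since A ⊆ B: B \ A = {1, 12, 15}
|B| - |A| = 7 - 4 = 3

3


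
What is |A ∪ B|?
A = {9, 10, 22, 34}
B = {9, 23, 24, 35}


Set A = {9, 10, 22, 34}, |A| = 4
Set B = {9, 23, 24, 35}, |B| = 4
A ∩ B = {9}, |A ∩ B| = 1
|A ∪ B| = |A| + |B| - |A ∩ B| = 4 + 4 - 1 = 7

7


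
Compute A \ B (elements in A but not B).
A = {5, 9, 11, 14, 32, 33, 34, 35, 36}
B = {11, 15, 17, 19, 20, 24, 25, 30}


Set A = {5, 9, 11, 14, 32, 33, 34, 35, 36}
Set B = {11, 15, 17, 19, 20, 24, 25, 30}
A \ B includes elements in A that are not in B.
Check each element of A:
5 (not in B, keep), 9 (not in B, keep), 11 (in B, remove), 14 (not in B, keep), 32 (not in B, keep), 33 (not in B, keep), 34 (not in B, keep), 35 (not in B, keep), 36 (not in B, keep)
A \ B = {5, 9, 14, 32, 33, 34, 35, 36}

{5, 9, 14, 32, 33, 34, 35, 36}


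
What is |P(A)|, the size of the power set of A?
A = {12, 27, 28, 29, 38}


Set A = {12, 27, 28, 29, 38}
|A| = 5
The power set P(A) contains all subsets of A.
|P(A)| = 2^|A| = 2^5 = 32

32


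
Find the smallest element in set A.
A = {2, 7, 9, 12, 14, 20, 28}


Set A = {2, 7, 9, 12, 14, 20, 28}
Elements in ascending order: 2, 7, 9, 12, 14, 20, 28
The smallest element is 2.

2


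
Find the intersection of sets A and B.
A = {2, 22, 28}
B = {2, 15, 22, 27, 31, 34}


Set A = {2, 22, 28}
Set B = {2, 15, 22, 27, 31, 34}
A ∩ B includes only elements in both sets.
Check each element of A against B:
2 ✓, 22 ✓, 28 ✗
A ∩ B = {2, 22}

{2, 22}


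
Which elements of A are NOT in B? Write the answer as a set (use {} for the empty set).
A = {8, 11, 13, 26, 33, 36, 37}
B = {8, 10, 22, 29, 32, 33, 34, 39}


Set A = {8, 11, 13, 26, 33, 36, 37}
Set B = {8, 10, 22, 29, 32, 33, 34, 39}
Check each element of A against B:
8 ∈ B, 11 ∉ B (include), 13 ∉ B (include), 26 ∉ B (include), 33 ∈ B, 36 ∉ B (include), 37 ∉ B (include)
Elements of A not in B: {11, 13, 26, 36, 37}

{11, 13, 26, 36, 37}


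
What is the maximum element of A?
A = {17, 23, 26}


Set A = {17, 23, 26}
Elements in ascending order: 17, 23, 26
The largest element is 26.

26


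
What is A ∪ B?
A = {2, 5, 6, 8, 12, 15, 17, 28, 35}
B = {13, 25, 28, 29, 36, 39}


Set A = {2, 5, 6, 8, 12, 15, 17, 28, 35}
Set B = {13, 25, 28, 29, 36, 39}
A ∪ B includes all elements in either set.
Elements from A: {2, 5, 6, 8, 12, 15, 17, 28, 35}
Elements from B not already included: {13, 25, 29, 36, 39}
A ∪ B = {2, 5, 6, 8, 12, 13, 15, 17, 25, 28, 29, 35, 36, 39}

{2, 5, 6, 8, 12, 13, 15, 17, 25, 28, 29, 35, 36, 39}


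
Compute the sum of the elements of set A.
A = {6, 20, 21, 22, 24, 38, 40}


Set A = {6, 20, 21, 22, 24, 38, 40}
Sum = 6 + 20 + 21 + 22 + 24 + 38 + 40 = 171

171


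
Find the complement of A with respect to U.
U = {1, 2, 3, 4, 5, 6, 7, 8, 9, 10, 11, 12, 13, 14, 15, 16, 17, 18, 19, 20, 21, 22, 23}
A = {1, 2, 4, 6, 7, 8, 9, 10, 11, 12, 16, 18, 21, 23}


Universal set U = {1, 2, 3, 4, 5, 6, 7, 8, 9, 10, 11, 12, 13, 14, 15, 16, 17, 18, 19, 20, 21, 22, 23}
Set A = {1, 2, 4, 6, 7, 8, 9, 10, 11, 12, 16, 18, 21, 23}
A' = U \ A = elements in U but not in A
Checking each element of U:
1 (in A, exclude), 2 (in A, exclude), 3 (not in A, include), 4 (in A, exclude), 5 (not in A, include), 6 (in A, exclude), 7 (in A, exclude), 8 (in A, exclude), 9 (in A, exclude), 10 (in A, exclude), 11 (in A, exclude), 12 (in A, exclude), 13 (not in A, include), 14 (not in A, include), 15 (not in A, include), 16 (in A, exclude), 17 (not in A, include), 18 (in A, exclude), 19 (not in A, include), 20 (not in A, include), 21 (in A, exclude), 22 (not in A, include), 23 (in A, exclude)
A' = {3, 5, 13, 14, 15, 17, 19, 20, 22}

{3, 5, 13, 14, 15, 17, 19, 20, 22}


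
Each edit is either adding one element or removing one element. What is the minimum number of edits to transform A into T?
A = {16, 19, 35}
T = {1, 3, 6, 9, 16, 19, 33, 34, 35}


Set A = {16, 19, 35}
Set T = {1, 3, 6, 9, 16, 19, 33, 34, 35}
Elements to remove from A (in A, not in T): {} → 0 removals
Elements to add to A (in T, not in A): {1, 3, 6, 9, 33, 34} → 6 additions
Total edits = 0 + 6 = 6

6


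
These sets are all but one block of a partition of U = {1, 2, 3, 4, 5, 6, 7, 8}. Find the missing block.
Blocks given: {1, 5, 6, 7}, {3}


U = {1, 2, 3, 4, 5, 6, 7, 8}
Shown blocks: {1, 5, 6, 7}, {3}
A partition's blocks are pairwise disjoint and cover U, so the missing block = U \ (union of shown blocks).
Union of shown blocks: {1, 3, 5, 6, 7}
Missing block = U \ (union) = {2, 4, 8}

{2, 4, 8}


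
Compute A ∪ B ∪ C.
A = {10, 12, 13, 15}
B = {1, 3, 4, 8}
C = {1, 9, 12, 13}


Set A = {10, 12, 13, 15}
Set B = {1, 3, 4, 8}
Set C = {1, 9, 12, 13}
First, A ∪ B = {1, 3, 4, 8, 10, 12, 13, 15}
Then, (A ∪ B) ∪ C = {1, 3, 4, 8, 9, 10, 12, 13, 15}

{1, 3, 4, 8, 9, 10, 12, 13, 15}


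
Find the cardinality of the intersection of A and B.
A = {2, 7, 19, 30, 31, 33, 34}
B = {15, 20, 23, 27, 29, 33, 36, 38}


Set A = {2, 7, 19, 30, 31, 33, 34}
Set B = {15, 20, 23, 27, 29, 33, 36, 38}
A ∩ B = {33}
|A ∩ B| = 1

1


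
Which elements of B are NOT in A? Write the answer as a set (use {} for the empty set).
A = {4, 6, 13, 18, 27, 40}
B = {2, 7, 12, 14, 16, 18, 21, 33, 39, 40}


Set A = {4, 6, 13, 18, 27, 40}
Set B = {2, 7, 12, 14, 16, 18, 21, 33, 39, 40}
Check each element of B against A:
2 ∉ A (include), 7 ∉ A (include), 12 ∉ A (include), 14 ∉ A (include), 16 ∉ A (include), 18 ∈ A, 21 ∉ A (include), 33 ∉ A (include), 39 ∉ A (include), 40 ∈ A
Elements of B not in A: {2, 7, 12, 14, 16, 21, 33, 39}

{2, 7, 12, 14, 16, 21, 33, 39}


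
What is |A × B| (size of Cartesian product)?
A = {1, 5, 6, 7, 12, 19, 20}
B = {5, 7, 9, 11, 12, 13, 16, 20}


Set A = {1, 5, 6, 7, 12, 19, 20} has 7 elements.
Set B = {5, 7, 9, 11, 12, 13, 16, 20} has 8 elements.
|A × B| = |A| × |B| = 7 × 8 = 56

56


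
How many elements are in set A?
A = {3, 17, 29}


Set A = {3, 17, 29}
Listing elements: 3, 17, 29
Counting: 3 elements
|A| = 3

3


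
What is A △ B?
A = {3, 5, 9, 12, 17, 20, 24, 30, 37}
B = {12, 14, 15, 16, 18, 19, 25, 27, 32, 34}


Set A = {3, 5, 9, 12, 17, 20, 24, 30, 37}
Set B = {12, 14, 15, 16, 18, 19, 25, 27, 32, 34}
A △ B = (A \ B) ∪ (B \ A)
Elements in A but not B: {3, 5, 9, 17, 20, 24, 30, 37}
Elements in B but not A: {14, 15, 16, 18, 19, 25, 27, 32, 34}
A △ B = {3, 5, 9, 14, 15, 16, 17, 18, 19, 20, 24, 25, 27, 30, 32, 34, 37}

{3, 5, 9, 14, 15, 16, 17, 18, 19, 20, 24, 25, 27, 30, 32, 34, 37}


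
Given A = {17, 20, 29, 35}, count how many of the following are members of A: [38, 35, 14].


Set A = {17, 20, 29, 35}
Candidates: [38, 35, 14]
Check each candidate:
38 ∉ A, 35 ∈ A, 14 ∉ A
Count of candidates in A: 1

1


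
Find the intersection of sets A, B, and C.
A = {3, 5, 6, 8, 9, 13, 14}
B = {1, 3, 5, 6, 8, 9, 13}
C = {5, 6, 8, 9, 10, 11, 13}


Set A = {3, 5, 6, 8, 9, 13, 14}
Set B = {1, 3, 5, 6, 8, 9, 13}
Set C = {5, 6, 8, 9, 10, 11, 13}
First, A ∩ B = {3, 5, 6, 8, 9, 13}
Then, (A ∩ B) ∩ C = {5, 6, 8, 9, 13}

{5, 6, 8, 9, 13}


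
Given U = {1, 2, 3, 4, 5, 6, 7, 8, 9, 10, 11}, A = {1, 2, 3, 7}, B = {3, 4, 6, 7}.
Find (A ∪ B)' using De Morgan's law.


U = {1, 2, 3, 4, 5, 6, 7, 8, 9, 10, 11}
A = {1, 2, 3, 7}, B = {3, 4, 6, 7}
A ∪ B = {1, 2, 3, 4, 6, 7}
(A ∪ B)' = U \ (A ∪ B) = {5, 8, 9, 10, 11}
Verification via A' ∩ B': A' = {4, 5, 6, 8, 9, 10, 11}, B' = {1, 2, 5, 8, 9, 10, 11}
A' ∩ B' = {5, 8, 9, 10, 11} ✓

{5, 8, 9, 10, 11}


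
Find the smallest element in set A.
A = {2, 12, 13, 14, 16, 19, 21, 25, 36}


Set A = {2, 12, 13, 14, 16, 19, 21, 25, 36}
Elements in ascending order: 2, 12, 13, 14, 16, 19, 21, 25, 36
The smallest element is 2.

2


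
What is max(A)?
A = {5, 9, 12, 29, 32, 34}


Set A = {5, 9, 12, 29, 32, 34}
Elements in ascending order: 5, 9, 12, 29, 32, 34
The largest element is 34.

34


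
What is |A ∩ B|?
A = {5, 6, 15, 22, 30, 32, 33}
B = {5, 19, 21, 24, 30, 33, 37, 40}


Set A = {5, 6, 15, 22, 30, 32, 33}
Set B = {5, 19, 21, 24, 30, 33, 37, 40}
A ∩ B = {5, 30, 33}
|A ∩ B| = 3

3


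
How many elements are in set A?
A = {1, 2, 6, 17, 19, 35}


Set A = {1, 2, 6, 17, 19, 35}
Listing elements: 1, 2, 6, 17, 19, 35
Counting: 6 elements
|A| = 6

6


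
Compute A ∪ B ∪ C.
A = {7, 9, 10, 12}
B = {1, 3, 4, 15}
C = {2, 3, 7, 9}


Set A = {7, 9, 10, 12}
Set B = {1, 3, 4, 15}
Set C = {2, 3, 7, 9}
First, A ∪ B = {1, 3, 4, 7, 9, 10, 12, 15}
Then, (A ∪ B) ∪ C = {1, 2, 3, 4, 7, 9, 10, 12, 15}

{1, 2, 3, 4, 7, 9, 10, 12, 15}


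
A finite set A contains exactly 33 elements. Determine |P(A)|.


The set has 33 elements.
The power set contains all possible subsets.
|P(A)| = 2^|A| = 2^33 = 8589934592

8589934592


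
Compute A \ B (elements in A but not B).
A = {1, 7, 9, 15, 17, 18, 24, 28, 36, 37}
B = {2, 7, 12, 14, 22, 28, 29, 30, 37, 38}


Set A = {1, 7, 9, 15, 17, 18, 24, 28, 36, 37}
Set B = {2, 7, 12, 14, 22, 28, 29, 30, 37, 38}
A \ B includes elements in A that are not in B.
Check each element of A:
1 (not in B, keep), 7 (in B, remove), 9 (not in B, keep), 15 (not in B, keep), 17 (not in B, keep), 18 (not in B, keep), 24 (not in B, keep), 28 (in B, remove), 36 (not in B, keep), 37 (in B, remove)
A \ B = {1, 9, 15, 17, 18, 24, 36}

{1, 9, 15, 17, 18, 24, 36}


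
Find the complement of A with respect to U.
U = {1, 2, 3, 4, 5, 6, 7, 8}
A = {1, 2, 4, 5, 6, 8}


Universal set U = {1, 2, 3, 4, 5, 6, 7, 8}
Set A = {1, 2, 4, 5, 6, 8}
A' = U \ A = elements in U but not in A
Checking each element of U:
1 (in A, exclude), 2 (in A, exclude), 3 (not in A, include), 4 (in A, exclude), 5 (in A, exclude), 6 (in A, exclude), 7 (not in A, include), 8 (in A, exclude)
A' = {3, 7}

{3, 7}


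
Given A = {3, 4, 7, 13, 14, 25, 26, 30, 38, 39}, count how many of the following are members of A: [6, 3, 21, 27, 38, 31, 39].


Set A = {3, 4, 7, 13, 14, 25, 26, 30, 38, 39}
Candidates: [6, 3, 21, 27, 38, 31, 39]
Check each candidate:
6 ∉ A, 3 ∈ A, 21 ∉ A, 27 ∉ A, 38 ∈ A, 31 ∉ A, 39 ∈ A
Count of candidates in A: 3

3


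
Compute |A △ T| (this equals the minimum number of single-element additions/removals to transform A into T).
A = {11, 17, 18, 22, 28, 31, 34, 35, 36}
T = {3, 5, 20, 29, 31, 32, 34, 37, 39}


Set A = {11, 17, 18, 22, 28, 31, 34, 35, 36}
Set T = {3, 5, 20, 29, 31, 32, 34, 37, 39}
Elements to remove from A (in A, not in T): {11, 17, 18, 22, 28, 35, 36} → 7 removals
Elements to add to A (in T, not in A): {3, 5, 20, 29, 32, 37, 39} → 7 additions
Total edits = 7 + 7 = 14

14


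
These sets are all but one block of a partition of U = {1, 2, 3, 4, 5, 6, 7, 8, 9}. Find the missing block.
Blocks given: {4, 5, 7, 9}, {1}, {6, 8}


U = {1, 2, 3, 4, 5, 6, 7, 8, 9}
Shown blocks: {4, 5, 7, 9}, {1}, {6, 8}
A partition's blocks are pairwise disjoint and cover U, so the missing block = U \ (union of shown blocks).
Union of shown blocks: {1, 4, 5, 6, 7, 8, 9}
Missing block = U \ (union) = {2, 3}

{2, 3}


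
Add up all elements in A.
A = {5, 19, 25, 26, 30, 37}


Set A = {5, 19, 25, 26, 30, 37}
Sum = 5 + 19 + 25 + 26 + 30 + 37 = 142

142


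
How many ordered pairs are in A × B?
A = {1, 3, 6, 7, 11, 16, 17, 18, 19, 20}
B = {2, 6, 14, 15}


Set A = {1, 3, 6, 7, 11, 16, 17, 18, 19, 20} has 10 elements.
Set B = {2, 6, 14, 15} has 4 elements.
|A × B| = |A| × |B| = 10 × 4 = 40

40


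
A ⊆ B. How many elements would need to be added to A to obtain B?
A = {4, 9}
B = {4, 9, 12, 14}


Set A = {4, 9}, |A| = 2
Set B = {4, 9, 12, 14}, |B| = 4
Since A ⊆ B: B \ A = {12, 14}
|B| - |A| = 4 - 2 = 2

2


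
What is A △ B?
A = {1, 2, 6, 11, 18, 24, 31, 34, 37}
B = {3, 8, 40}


Set A = {1, 2, 6, 11, 18, 24, 31, 34, 37}
Set B = {3, 8, 40}
A △ B = (A \ B) ∪ (B \ A)
Elements in A but not B: {1, 2, 6, 11, 18, 24, 31, 34, 37}
Elements in B but not A: {3, 8, 40}
A △ B = {1, 2, 3, 6, 8, 11, 18, 24, 31, 34, 37, 40}

{1, 2, 3, 6, 8, 11, 18, 24, 31, 34, 37, 40}


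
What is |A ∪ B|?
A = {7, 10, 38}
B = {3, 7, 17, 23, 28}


Set A = {7, 10, 38}, |A| = 3
Set B = {3, 7, 17, 23, 28}, |B| = 5
A ∩ B = {7}, |A ∩ B| = 1
|A ∪ B| = |A| + |B| - |A ∩ B| = 3 + 5 - 1 = 7

7


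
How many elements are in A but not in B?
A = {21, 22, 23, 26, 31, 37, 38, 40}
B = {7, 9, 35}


Set A = {21, 22, 23, 26, 31, 37, 38, 40}
Set B = {7, 9, 35}
A \ B = {21, 22, 23, 26, 31, 37, 38, 40}
|A \ B| = 8

8


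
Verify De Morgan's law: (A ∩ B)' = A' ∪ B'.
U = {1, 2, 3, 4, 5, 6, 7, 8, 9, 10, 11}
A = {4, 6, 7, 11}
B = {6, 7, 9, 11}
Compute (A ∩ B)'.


U = {1, 2, 3, 4, 5, 6, 7, 8, 9, 10, 11}
A = {4, 6, 7, 11}, B = {6, 7, 9, 11}
A ∩ B = {6, 7, 11}
(A ∩ B)' = U \ (A ∩ B) = {1, 2, 3, 4, 5, 8, 9, 10}
Verification via A' ∪ B': A' = {1, 2, 3, 5, 8, 9, 10}, B' = {1, 2, 3, 4, 5, 8, 10}
A' ∪ B' = {1, 2, 3, 4, 5, 8, 9, 10} ✓

{1, 2, 3, 4, 5, 8, 9, 10}


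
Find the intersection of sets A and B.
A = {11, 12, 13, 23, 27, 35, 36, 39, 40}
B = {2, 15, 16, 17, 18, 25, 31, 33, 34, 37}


Set A = {11, 12, 13, 23, 27, 35, 36, 39, 40}
Set B = {2, 15, 16, 17, 18, 25, 31, 33, 34, 37}
A ∩ B includes only elements in both sets.
Check each element of A against B:
11 ✗, 12 ✗, 13 ✗, 23 ✗, 27 ✗, 35 ✗, 36 ✗, 39 ✗, 40 ✗
A ∩ B = {}

{}


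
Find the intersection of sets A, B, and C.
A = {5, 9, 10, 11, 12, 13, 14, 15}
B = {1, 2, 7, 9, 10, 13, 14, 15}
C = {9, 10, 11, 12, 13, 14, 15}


Set A = {5, 9, 10, 11, 12, 13, 14, 15}
Set B = {1, 2, 7, 9, 10, 13, 14, 15}
Set C = {9, 10, 11, 12, 13, 14, 15}
First, A ∩ B = {9, 10, 13, 14, 15}
Then, (A ∩ B) ∩ C = {9, 10, 13, 14, 15}

{9, 10, 13, 14, 15}


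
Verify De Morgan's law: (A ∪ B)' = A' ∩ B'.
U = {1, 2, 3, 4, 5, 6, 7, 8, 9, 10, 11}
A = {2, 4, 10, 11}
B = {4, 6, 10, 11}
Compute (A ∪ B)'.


U = {1, 2, 3, 4, 5, 6, 7, 8, 9, 10, 11}
A = {2, 4, 10, 11}, B = {4, 6, 10, 11}
A ∪ B = {2, 4, 6, 10, 11}
(A ∪ B)' = U \ (A ∪ B) = {1, 3, 5, 7, 8, 9}
Verification via A' ∩ B': A' = {1, 3, 5, 6, 7, 8, 9}, B' = {1, 2, 3, 5, 7, 8, 9}
A' ∩ B' = {1, 3, 5, 7, 8, 9} ✓

{1, 3, 5, 7, 8, 9}


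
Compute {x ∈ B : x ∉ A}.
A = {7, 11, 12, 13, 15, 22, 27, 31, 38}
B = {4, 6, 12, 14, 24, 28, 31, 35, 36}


Set A = {7, 11, 12, 13, 15, 22, 27, 31, 38}
Set B = {4, 6, 12, 14, 24, 28, 31, 35, 36}
Check each element of B against A:
4 ∉ A (include), 6 ∉ A (include), 12 ∈ A, 14 ∉ A (include), 24 ∉ A (include), 28 ∉ A (include), 31 ∈ A, 35 ∉ A (include), 36 ∉ A (include)
Elements of B not in A: {4, 6, 14, 24, 28, 35, 36}

{4, 6, 14, 24, 28, 35, 36}


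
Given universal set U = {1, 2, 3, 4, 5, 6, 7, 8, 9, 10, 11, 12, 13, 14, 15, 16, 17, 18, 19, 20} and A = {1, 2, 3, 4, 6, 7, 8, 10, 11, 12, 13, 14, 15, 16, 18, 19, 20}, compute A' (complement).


Universal set U = {1, 2, 3, 4, 5, 6, 7, 8, 9, 10, 11, 12, 13, 14, 15, 16, 17, 18, 19, 20}
Set A = {1, 2, 3, 4, 6, 7, 8, 10, 11, 12, 13, 14, 15, 16, 18, 19, 20}
A' = U \ A = elements in U but not in A
Checking each element of U:
1 (in A, exclude), 2 (in A, exclude), 3 (in A, exclude), 4 (in A, exclude), 5 (not in A, include), 6 (in A, exclude), 7 (in A, exclude), 8 (in A, exclude), 9 (not in A, include), 10 (in A, exclude), 11 (in A, exclude), 12 (in A, exclude), 13 (in A, exclude), 14 (in A, exclude), 15 (in A, exclude), 16 (in A, exclude), 17 (not in A, include), 18 (in A, exclude), 19 (in A, exclude), 20 (in A, exclude)
A' = {5, 9, 17}

{5, 9, 17}


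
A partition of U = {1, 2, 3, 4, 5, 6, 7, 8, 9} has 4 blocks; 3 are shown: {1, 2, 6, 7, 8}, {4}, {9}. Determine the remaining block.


U = {1, 2, 3, 4, 5, 6, 7, 8, 9}
Shown blocks: {1, 2, 6, 7, 8}, {4}, {9}
A partition's blocks are pairwise disjoint and cover U, so the missing block = U \ (union of shown blocks).
Union of shown blocks: {1, 2, 4, 6, 7, 8, 9}
Missing block = U \ (union) = {3, 5}

{3, 5}


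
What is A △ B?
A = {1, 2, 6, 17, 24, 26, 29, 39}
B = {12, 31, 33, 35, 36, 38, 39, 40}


Set A = {1, 2, 6, 17, 24, 26, 29, 39}
Set B = {12, 31, 33, 35, 36, 38, 39, 40}
A △ B = (A \ B) ∪ (B \ A)
Elements in A but not B: {1, 2, 6, 17, 24, 26, 29}
Elements in B but not A: {12, 31, 33, 35, 36, 38, 40}
A △ B = {1, 2, 6, 12, 17, 24, 26, 29, 31, 33, 35, 36, 38, 40}

{1, 2, 6, 12, 17, 24, 26, 29, 31, 33, 35, 36, 38, 40}


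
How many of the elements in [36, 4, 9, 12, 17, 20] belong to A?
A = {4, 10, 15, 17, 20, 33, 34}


Set A = {4, 10, 15, 17, 20, 33, 34}
Candidates: [36, 4, 9, 12, 17, 20]
Check each candidate:
36 ∉ A, 4 ∈ A, 9 ∉ A, 12 ∉ A, 17 ∈ A, 20 ∈ A
Count of candidates in A: 3

3


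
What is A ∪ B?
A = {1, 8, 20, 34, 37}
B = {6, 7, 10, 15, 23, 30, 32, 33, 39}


Set A = {1, 8, 20, 34, 37}
Set B = {6, 7, 10, 15, 23, 30, 32, 33, 39}
A ∪ B includes all elements in either set.
Elements from A: {1, 8, 20, 34, 37}
Elements from B not already included: {6, 7, 10, 15, 23, 30, 32, 33, 39}
A ∪ B = {1, 6, 7, 8, 10, 15, 20, 23, 30, 32, 33, 34, 37, 39}

{1, 6, 7, 8, 10, 15, 20, 23, 30, 32, 33, 34, 37, 39}


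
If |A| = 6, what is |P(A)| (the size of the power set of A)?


The set has 6 elements.
The power set contains all possible subsets.
|P(A)| = 2^|A| = 2^6 = 64

64


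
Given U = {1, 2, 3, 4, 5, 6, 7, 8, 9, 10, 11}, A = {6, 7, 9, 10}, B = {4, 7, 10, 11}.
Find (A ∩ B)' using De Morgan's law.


U = {1, 2, 3, 4, 5, 6, 7, 8, 9, 10, 11}
A = {6, 7, 9, 10}, B = {4, 7, 10, 11}
A ∩ B = {7, 10}
(A ∩ B)' = U \ (A ∩ B) = {1, 2, 3, 4, 5, 6, 8, 9, 11}
Verification via A' ∪ B': A' = {1, 2, 3, 4, 5, 8, 11}, B' = {1, 2, 3, 5, 6, 8, 9}
A' ∪ B' = {1, 2, 3, 4, 5, 6, 8, 9, 11} ✓

{1, 2, 3, 4, 5, 6, 8, 9, 11}


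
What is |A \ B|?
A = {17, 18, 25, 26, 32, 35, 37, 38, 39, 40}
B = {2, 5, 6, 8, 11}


Set A = {17, 18, 25, 26, 32, 35, 37, 38, 39, 40}
Set B = {2, 5, 6, 8, 11}
A \ B = {17, 18, 25, 26, 32, 35, 37, 38, 39, 40}
|A \ B| = 10

10


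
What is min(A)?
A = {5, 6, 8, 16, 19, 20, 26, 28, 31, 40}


Set A = {5, 6, 8, 16, 19, 20, 26, 28, 31, 40}
Elements in ascending order: 5, 6, 8, 16, 19, 20, 26, 28, 31, 40
The smallest element is 5.

5


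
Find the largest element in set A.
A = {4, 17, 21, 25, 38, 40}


Set A = {4, 17, 21, 25, 38, 40}
Elements in ascending order: 4, 17, 21, 25, 38, 40
The largest element is 40.

40


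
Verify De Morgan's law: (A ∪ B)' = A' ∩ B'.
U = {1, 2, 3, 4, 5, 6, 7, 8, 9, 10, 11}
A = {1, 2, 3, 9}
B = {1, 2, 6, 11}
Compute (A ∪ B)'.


U = {1, 2, 3, 4, 5, 6, 7, 8, 9, 10, 11}
A = {1, 2, 3, 9}, B = {1, 2, 6, 11}
A ∪ B = {1, 2, 3, 6, 9, 11}
(A ∪ B)' = U \ (A ∪ B) = {4, 5, 7, 8, 10}
Verification via A' ∩ B': A' = {4, 5, 6, 7, 8, 10, 11}, B' = {3, 4, 5, 7, 8, 9, 10}
A' ∩ B' = {4, 5, 7, 8, 10} ✓

{4, 5, 7, 8, 10}


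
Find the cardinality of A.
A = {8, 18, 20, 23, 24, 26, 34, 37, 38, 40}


Set A = {8, 18, 20, 23, 24, 26, 34, 37, 38, 40}
Listing elements: 8, 18, 20, 23, 24, 26, 34, 37, 38, 40
Counting: 10 elements
|A| = 10

10


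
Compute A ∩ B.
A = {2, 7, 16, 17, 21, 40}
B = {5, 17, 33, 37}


Set A = {2, 7, 16, 17, 21, 40}
Set B = {5, 17, 33, 37}
A ∩ B includes only elements in both sets.
Check each element of A against B:
2 ✗, 7 ✗, 16 ✗, 17 ✓, 21 ✗, 40 ✗
A ∩ B = {17}

{17}


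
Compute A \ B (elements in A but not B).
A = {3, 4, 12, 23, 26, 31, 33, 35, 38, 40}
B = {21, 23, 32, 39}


Set A = {3, 4, 12, 23, 26, 31, 33, 35, 38, 40}
Set B = {21, 23, 32, 39}
A \ B includes elements in A that are not in B.
Check each element of A:
3 (not in B, keep), 4 (not in B, keep), 12 (not in B, keep), 23 (in B, remove), 26 (not in B, keep), 31 (not in B, keep), 33 (not in B, keep), 35 (not in B, keep), 38 (not in B, keep), 40 (not in B, keep)
A \ B = {3, 4, 12, 26, 31, 33, 35, 38, 40}

{3, 4, 12, 26, 31, 33, 35, 38, 40}


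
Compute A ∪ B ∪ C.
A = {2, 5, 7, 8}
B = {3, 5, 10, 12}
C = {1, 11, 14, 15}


Set A = {2, 5, 7, 8}
Set B = {3, 5, 10, 12}
Set C = {1, 11, 14, 15}
First, A ∪ B = {2, 3, 5, 7, 8, 10, 12}
Then, (A ∪ B) ∪ C = {1, 2, 3, 5, 7, 8, 10, 11, 12, 14, 15}

{1, 2, 3, 5, 7, 8, 10, 11, 12, 14, 15}


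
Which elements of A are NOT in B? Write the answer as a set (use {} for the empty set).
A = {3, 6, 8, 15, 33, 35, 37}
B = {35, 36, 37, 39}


Set A = {3, 6, 8, 15, 33, 35, 37}
Set B = {35, 36, 37, 39}
Check each element of A against B:
3 ∉ B (include), 6 ∉ B (include), 8 ∉ B (include), 15 ∉ B (include), 33 ∉ B (include), 35 ∈ B, 37 ∈ B
Elements of A not in B: {3, 6, 8, 15, 33}

{3, 6, 8, 15, 33}


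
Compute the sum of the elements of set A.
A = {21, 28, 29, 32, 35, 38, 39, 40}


Set A = {21, 28, 29, 32, 35, 38, 39, 40}
Sum = 21 + 28 + 29 + 32 + 35 + 38 + 39 + 40 = 262

262


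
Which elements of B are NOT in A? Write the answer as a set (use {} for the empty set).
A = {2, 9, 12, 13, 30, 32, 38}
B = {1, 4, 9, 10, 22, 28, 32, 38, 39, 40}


Set A = {2, 9, 12, 13, 30, 32, 38}
Set B = {1, 4, 9, 10, 22, 28, 32, 38, 39, 40}
Check each element of B against A:
1 ∉ A (include), 4 ∉ A (include), 9 ∈ A, 10 ∉ A (include), 22 ∉ A (include), 28 ∉ A (include), 32 ∈ A, 38 ∈ A, 39 ∉ A (include), 40 ∉ A (include)
Elements of B not in A: {1, 4, 10, 22, 28, 39, 40}

{1, 4, 10, 22, 28, 39, 40}


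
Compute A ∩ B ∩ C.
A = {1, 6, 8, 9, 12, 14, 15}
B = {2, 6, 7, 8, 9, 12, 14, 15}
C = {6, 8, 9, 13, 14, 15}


Set A = {1, 6, 8, 9, 12, 14, 15}
Set B = {2, 6, 7, 8, 9, 12, 14, 15}
Set C = {6, 8, 9, 13, 14, 15}
First, A ∩ B = {6, 8, 9, 12, 14, 15}
Then, (A ∩ B) ∩ C = {6, 8, 9, 14, 15}

{6, 8, 9, 14, 15}


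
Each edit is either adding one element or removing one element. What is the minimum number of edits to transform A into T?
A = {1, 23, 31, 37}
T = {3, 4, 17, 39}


Set A = {1, 23, 31, 37}
Set T = {3, 4, 17, 39}
Elements to remove from A (in A, not in T): {1, 23, 31, 37} → 4 removals
Elements to add to A (in T, not in A): {3, 4, 17, 39} → 4 additions
Total edits = 4 + 4 = 8

8


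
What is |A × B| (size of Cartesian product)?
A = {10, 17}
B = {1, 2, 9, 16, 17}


Set A = {10, 17} has 2 elements.
Set B = {1, 2, 9, 16, 17} has 5 elements.
|A × B| = |A| × |B| = 2 × 5 = 10

10


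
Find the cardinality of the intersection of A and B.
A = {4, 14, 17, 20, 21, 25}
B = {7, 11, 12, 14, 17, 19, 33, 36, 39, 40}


Set A = {4, 14, 17, 20, 21, 25}
Set B = {7, 11, 12, 14, 17, 19, 33, 36, 39, 40}
A ∩ B = {14, 17}
|A ∩ B| = 2

2


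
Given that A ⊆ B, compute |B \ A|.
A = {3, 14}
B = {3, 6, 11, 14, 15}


Set A = {3, 14}, |A| = 2
Set B = {3, 6, 11, 14, 15}, |B| = 5
Since A ⊆ B: B \ A = {6, 11, 15}
|B| - |A| = 5 - 2 = 3

3


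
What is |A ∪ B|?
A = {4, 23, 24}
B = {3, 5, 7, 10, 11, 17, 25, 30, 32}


Set A = {4, 23, 24}, |A| = 3
Set B = {3, 5, 7, 10, 11, 17, 25, 30, 32}, |B| = 9
A ∩ B = {}, |A ∩ B| = 0
|A ∪ B| = |A| + |B| - |A ∩ B| = 3 + 9 - 0 = 12

12


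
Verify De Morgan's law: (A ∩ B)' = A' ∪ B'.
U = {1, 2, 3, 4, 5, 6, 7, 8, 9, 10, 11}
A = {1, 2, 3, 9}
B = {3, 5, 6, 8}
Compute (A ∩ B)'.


U = {1, 2, 3, 4, 5, 6, 7, 8, 9, 10, 11}
A = {1, 2, 3, 9}, B = {3, 5, 6, 8}
A ∩ B = {3}
(A ∩ B)' = U \ (A ∩ B) = {1, 2, 4, 5, 6, 7, 8, 9, 10, 11}
Verification via A' ∪ B': A' = {4, 5, 6, 7, 8, 10, 11}, B' = {1, 2, 4, 7, 9, 10, 11}
A' ∪ B' = {1, 2, 4, 5, 6, 7, 8, 9, 10, 11} ✓

{1, 2, 4, 5, 6, 7, 8, 9, 10, 11}


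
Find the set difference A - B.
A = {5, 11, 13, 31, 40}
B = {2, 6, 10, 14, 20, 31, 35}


Set A = {5, 11, 13, 31, 40}
Set B = {2, 6, 10, 14, 20, 31, 35}
A \ B includes elements in A that are not in B.
Check each element of A:
5 (not in B, keep), 11 (not in B, keep), 13 (not in B, keep), 31 (in B, remove), 40 (not in B, keep)
A \ B = {5, 11, 13, 40}

{5, 11, 13, 40}


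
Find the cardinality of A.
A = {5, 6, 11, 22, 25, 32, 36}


Set A = {5, 6, 11, 22, 25, 32, 36}
Listing elements: 5, 6, 11, 22, 25, 32, 36
Counting: 7 elements
|A| = 7

7


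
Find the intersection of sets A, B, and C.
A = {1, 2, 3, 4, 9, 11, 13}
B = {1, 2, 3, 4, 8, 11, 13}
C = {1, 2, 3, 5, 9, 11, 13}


Set A = {1, 2, 3, 4, 9, 11, 13}
Set B = {1, 2, 3, 4, 8, 11, 13}
Set C = {1, 2, 3, 5, 9, 11, 13}
First, A ∩ B = {1, 2, 3, 4, 11, 13}
Then, (A ∩ B) ∩ C = {1, 2, 3, 11, 13}

{1, 2, 3, 11, 13}


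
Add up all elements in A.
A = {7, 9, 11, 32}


Set A = {7, 9, 11, 32}
Sum = 7 + 9 + 11 + 32 = 59

59


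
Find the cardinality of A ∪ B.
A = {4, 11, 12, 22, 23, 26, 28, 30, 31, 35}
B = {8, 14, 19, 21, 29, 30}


Set A = {4, 11, 12, 22, 23, 26, 28, 30, 31, 35}, |A| = 10
Set B = {8, 14, 19, 21, 29, 30}, |B| = 6
A ∩ B = {30}, |A ∩ B| = 1
|A ∪ B| = |A| + |B| - |A ∩ B| = 10 + 6 - 1 = 15

15


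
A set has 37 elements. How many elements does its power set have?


The set has 37 elements.
The power set contains all possible subsets.
|P(A)| = 2^|A| = 2^37 = 137438953472

137438953472


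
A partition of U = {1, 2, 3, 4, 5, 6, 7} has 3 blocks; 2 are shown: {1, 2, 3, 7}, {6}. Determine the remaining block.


U = {1, 2, 3, 4, 5, 6, 7}
Shown blocks: {1, 2, 3, 7}, {6}
A partition's blocks are pairwise disjoint and cover U, so the missing block = U \ (union of shown blocks).
Union of shown blocks: {1, 2, 3, 6, 7}
Missing block = U \ (union) = {4, 5}

{4, 5}


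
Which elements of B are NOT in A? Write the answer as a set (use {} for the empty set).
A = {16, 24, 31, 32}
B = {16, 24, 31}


Set A = {16, 24, 31, 32}
Set B = {16, 24, 31}
Check each element of B against A:
16 ∈ A, 24 ∈ A, 31 ∈ A
Elements of B not in A: {}

{}


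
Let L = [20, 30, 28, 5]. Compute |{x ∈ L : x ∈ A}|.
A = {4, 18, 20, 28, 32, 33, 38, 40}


Set A = {4, 18, 20, 28, 32, 33, 38, 40}
Candidates: [20, 30, 28, 5]
Check each candidate:
20 ∈ A, 30 ∉ A, 28 ∈ A, 5 ∉ A
Count of candidates in A: 2

2


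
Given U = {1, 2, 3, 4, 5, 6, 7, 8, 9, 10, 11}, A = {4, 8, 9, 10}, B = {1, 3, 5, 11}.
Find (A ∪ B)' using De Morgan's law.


U = {1, 2, 3, 4, 5, 6, 7, 8, 9, 10, 11}
A = {4, 8, 9, 10}, B = {1, 3, 5, 11}
A ∪ B = {1, 3, 4, 5, 8, 9, 10, 11}
(A ∪ B)' = U \ (A ∪ B) = {2, 6, 7}
Verification via A' ∩ B': A' = {1, 2, 3, 5, 6, 7, 11}, B' = {2, 4, 6, 7, 8, 9, 10}
A' ∩ B' = {2, 6, 7} ✓

{2, 6, 7}


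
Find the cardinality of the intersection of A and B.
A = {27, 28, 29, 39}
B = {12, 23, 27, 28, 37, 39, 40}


Set A = {27, 28, 29, 39}
Set B = {12, 23, 27, 28, 37, 39, 40}
A ∩ B = {27, 28, 39}
|A ∩ B| = 3

3


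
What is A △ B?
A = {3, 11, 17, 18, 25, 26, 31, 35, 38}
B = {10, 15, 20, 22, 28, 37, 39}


Set A = {3, 11, 17, 18, 25, 26, 31, 35, 38}
Set B = {10, 15, 20, 22, 28, 37, 39}
A △ B = (A \ B) ∪ (B \ A)
Elements in A but not B: {3, 11, 17, 18, 25, 26, 31, 35, 38}
Elements in B but not A: {10, 15, 20, 22, 28, 37, 39}
A △ B = {3, 10, 11, 15, 17, 18, 20, 22, 25, 26, 28, 31, 35, 37, 38, 39}

{3, 10, 11, 15, 17, 18, 20, 22, 25, 26, 28, 31, 35, 37, 38, 39}


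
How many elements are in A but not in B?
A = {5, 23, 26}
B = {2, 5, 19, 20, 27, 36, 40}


Set A = {5, 23, 26}
Set B = {2, 5, 19, 20, 27, 36, 40}
A \ B = {23, 26}
|A \ B| = 2

2
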